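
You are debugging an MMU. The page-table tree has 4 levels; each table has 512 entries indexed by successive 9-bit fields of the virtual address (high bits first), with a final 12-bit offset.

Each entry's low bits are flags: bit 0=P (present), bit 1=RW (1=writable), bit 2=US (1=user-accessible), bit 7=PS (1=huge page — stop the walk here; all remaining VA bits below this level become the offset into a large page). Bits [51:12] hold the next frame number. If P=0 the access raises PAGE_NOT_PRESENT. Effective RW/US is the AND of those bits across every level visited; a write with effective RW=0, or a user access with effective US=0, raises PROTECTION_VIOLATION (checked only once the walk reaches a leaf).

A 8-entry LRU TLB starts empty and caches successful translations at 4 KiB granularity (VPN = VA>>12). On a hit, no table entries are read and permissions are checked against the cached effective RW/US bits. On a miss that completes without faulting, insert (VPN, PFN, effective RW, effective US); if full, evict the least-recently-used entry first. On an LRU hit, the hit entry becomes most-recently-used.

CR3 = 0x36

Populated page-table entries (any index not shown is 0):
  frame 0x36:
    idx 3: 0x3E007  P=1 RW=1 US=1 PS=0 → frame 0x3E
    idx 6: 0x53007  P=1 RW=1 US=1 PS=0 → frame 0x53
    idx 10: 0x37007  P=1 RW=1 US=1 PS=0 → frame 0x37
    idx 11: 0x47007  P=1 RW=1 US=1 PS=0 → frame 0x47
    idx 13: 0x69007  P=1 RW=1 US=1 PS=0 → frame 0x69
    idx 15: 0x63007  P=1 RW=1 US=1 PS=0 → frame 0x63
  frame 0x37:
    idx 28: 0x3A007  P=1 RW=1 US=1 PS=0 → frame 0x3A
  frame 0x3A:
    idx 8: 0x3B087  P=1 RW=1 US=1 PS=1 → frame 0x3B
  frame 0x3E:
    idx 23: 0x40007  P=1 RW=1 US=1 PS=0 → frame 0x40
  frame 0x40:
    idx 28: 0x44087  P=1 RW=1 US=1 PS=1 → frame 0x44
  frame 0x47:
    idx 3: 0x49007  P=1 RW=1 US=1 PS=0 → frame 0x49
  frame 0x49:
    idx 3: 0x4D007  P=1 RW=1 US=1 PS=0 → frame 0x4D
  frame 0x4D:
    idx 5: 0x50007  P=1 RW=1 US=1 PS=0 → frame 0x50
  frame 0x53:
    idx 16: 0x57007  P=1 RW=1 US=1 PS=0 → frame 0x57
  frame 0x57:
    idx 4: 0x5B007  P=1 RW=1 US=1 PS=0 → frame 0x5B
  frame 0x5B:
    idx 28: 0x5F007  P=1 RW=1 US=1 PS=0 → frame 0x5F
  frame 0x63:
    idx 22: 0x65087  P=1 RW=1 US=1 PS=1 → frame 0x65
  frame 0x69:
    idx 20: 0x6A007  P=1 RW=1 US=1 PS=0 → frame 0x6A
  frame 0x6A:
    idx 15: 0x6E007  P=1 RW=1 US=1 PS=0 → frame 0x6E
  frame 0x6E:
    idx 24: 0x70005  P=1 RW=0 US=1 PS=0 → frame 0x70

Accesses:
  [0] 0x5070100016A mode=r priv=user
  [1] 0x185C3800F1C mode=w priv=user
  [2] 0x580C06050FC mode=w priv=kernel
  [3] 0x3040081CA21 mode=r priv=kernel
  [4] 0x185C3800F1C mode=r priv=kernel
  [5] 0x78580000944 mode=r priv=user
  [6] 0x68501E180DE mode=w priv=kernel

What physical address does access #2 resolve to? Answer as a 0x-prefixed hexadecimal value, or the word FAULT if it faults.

Per-access translation:
#0 VA=0x5070100016A (r,user):
  L0: frame=0x36 idx=10 entry=0x37007 [P=1 RW=1 US=1 PS=0]
  L1: frame=0x37 idx=28 entry=0x3A007 [P=1 RW=1 US=1 PS=0]
  L2: frame=0x3A idx=8 entry=0x3B087 [P=1 RW=1 US=1 PS=1]
  ✓ 0x3B16A (huge @L2)  — 3 lookups
#1 VA=0x185C3800F1C (w,user):
  L0: frame=0x36 idx=3 entry=0x3E007 [P=1 RW=1 US=1 PS=0]
  L1: frame=0x3E idx=23 entry=0x40007 [P=1 RW=1 US=1 PS=0]
  L2: frame=0x40 idx=28 entry=0x44087 [P=1 RW=1 US=1 PS=1]
  ✓ 0x44F1C (huge @L2)  — 3 lookups
#2 VA=0x580C06050FC (w,kernel):
  L0: frame=0x36 idx=11 entry=0x47007 [P=1 RW=1 US=1 PS=0]
  L1: frame=0x47 idx=3 entry=0x49007 [P=1 RW=1 US=1 PS=0]
  L2: frame=0x49 idx=3 entry=0x4D007 [P=1 RW=1 US=1 PS=0]
  L3: frame=0x4D idx=5 entry=0x50007 [P=1 RW=1 US=1 PS=0]
  ✓ 0x500FC  — 4 lookups
#3 VA=0x3040081CA21 (r,kernel):
  L0: frame=0x36 idx=6 entry=0x53007 [P=1 RW=1 US=1 PS=0]
  L1: frame=0x53 idx=16 entry=0x57007 [P=1 RW=1 US=1 PS=0]
  L2: frame=0x57 idx=4 entry=0x5B007 [P=1 RW=1 US=1 PS=0]
  L3: frame=0x5B idx=28 entry=0x5F007 [P=1 RW=1 US=1 PS=0]
  ✓ 0x5FA21  — 4 lookups
#4 VA=0x185C3800F1C (r,kernel):
  TLB hit vpn=0x185C3800 → PA=0x44F1C
#5 VA=0x78580000944 (r,user):
  L0: frame=0x36 idx=15 entry=0x63007 [P=1 RW=1 US=1 PS=0]
  L1: frame=0x63 idx=22 entry=0x65087 [P=1 RW=1 US=1 PS=1]
  ✓ 0x65944 (huge @L1)  — 2 lookups
#6 VA=0x68501E180DE (w,kernel):
  L0: frame=0x36 idx=13 entry=0x69007 [P=1 RW=1 US=1 PS=0]
  L1: frame=0x69 idx=20 entry=0x6A007 [P=1 RW=1 US=1 PS=0]
  L2: frame=0x6A idx=15 entry=0x6E007 [P=1 RW=1 US=1 PS=0]
  L3: frame=0x6E idx=24 entry=0x70005 [P=1 RW=0 US=1 PS=0]
  → PROTECTION_VIOLATION  (4 entries read)

Access #2 PA: 0x500FC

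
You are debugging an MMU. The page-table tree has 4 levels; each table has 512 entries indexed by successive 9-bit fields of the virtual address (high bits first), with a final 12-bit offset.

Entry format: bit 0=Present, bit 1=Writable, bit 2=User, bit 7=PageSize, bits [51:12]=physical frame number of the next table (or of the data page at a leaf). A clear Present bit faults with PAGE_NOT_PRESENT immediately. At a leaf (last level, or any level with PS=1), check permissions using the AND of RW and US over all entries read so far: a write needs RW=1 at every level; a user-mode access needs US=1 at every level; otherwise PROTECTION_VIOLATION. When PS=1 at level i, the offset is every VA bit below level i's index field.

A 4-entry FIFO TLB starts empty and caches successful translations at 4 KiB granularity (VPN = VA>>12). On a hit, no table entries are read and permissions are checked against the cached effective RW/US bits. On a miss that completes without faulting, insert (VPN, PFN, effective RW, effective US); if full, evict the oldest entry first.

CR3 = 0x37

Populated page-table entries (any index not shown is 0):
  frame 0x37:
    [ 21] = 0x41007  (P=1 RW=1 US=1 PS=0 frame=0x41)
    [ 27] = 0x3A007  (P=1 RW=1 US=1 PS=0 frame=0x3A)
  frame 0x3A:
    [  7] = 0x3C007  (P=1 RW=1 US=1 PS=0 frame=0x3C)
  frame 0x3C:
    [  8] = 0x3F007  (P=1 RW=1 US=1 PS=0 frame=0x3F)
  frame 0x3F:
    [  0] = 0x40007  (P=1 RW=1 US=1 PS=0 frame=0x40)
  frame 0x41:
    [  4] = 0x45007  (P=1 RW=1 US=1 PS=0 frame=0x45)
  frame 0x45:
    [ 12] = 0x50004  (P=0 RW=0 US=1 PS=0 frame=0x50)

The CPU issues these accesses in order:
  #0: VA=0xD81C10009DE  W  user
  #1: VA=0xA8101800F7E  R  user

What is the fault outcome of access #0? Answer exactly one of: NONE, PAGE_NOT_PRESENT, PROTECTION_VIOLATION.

Walk each access:
#0 VA=0xD81C10009DE (w,user):
  lvl0: tbl 0x37, slot 27 ⇒ 0x3A007 (P1/RW1/US1/PS0)
  lvl1: tbl 0x3A, slot 7 ⇒ 0x3C007 (P1/RW1/US1/PS0)
  lvl2: tbl 0x3C, slot 8 ⇒ 0x3F007 (P1/RW1/US1/PS0)
  lvl3: tbl 0x3F, slot 0 ⇒ 0x40007 (P1/RW1/US1/PS0)
  → PA=0x409DE  (4 entries read)
#1 VA=0xA8101800F7E (r,user):
  lvl0: tbl 0x37, slot 21 ⇒ 0x41007 (P1/RW1/US1/PS0)
  lvl1: tbl 0x41, slot 4 ⇒ 0x45007 (P1/RW1/US1/PS0)
  lvl2: tbl 0x45, slot 12 ⇒ 0x50004 (P0/RW0/US1/PS0)
  → PAGE_NOT_PRESENT  (3 entries read)

Access #0 fault: NONE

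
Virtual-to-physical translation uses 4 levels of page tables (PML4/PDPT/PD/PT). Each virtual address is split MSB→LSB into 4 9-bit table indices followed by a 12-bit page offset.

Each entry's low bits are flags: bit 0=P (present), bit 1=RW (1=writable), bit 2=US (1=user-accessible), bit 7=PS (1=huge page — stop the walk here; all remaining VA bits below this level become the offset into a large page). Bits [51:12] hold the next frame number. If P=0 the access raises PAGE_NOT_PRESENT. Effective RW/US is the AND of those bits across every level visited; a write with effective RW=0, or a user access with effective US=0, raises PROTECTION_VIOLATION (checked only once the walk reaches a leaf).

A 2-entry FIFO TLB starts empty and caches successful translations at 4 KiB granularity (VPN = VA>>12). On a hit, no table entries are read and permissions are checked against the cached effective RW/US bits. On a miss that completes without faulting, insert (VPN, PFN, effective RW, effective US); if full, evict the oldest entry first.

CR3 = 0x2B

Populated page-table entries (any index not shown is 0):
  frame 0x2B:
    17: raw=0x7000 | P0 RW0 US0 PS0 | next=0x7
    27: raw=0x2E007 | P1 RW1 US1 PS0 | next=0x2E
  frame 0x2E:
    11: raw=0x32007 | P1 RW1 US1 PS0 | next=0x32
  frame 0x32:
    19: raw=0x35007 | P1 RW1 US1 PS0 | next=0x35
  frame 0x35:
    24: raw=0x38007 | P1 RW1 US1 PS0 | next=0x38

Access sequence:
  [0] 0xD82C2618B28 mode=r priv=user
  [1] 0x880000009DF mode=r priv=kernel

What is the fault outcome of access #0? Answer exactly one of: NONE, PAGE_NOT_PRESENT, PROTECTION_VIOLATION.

Trace:
#0 VA=0xD82C2618B28 (r,user):
  L0: frame=0x2B idx=27 entry=0x2E007 [P=1 RW=1 US=1 PS=0]
  L1: frame=0x2E idx=11 entry=0x32007 [P=1 RW=1 US=1 PS=0]
  L2: frame=0x32 idx=19 entry=0x35007 [P=1 RW=1 US=1 PS=0]
  L3: frame=0x35 idx=24 entry=0x38007 [P=1 RW=1 US=1 PS=0]
  ⇒ phys 0x38B28  [4 reads]
#1 VA=0x880000009DF (r,kernel):
  L0: frame=0x2B idx=17 entry=0x7000 [P=0 RW=0 US=0 PS=0]
  ✗ PAGE_NOT_PRESENT  [1 reads]

Access #0 fault: NONE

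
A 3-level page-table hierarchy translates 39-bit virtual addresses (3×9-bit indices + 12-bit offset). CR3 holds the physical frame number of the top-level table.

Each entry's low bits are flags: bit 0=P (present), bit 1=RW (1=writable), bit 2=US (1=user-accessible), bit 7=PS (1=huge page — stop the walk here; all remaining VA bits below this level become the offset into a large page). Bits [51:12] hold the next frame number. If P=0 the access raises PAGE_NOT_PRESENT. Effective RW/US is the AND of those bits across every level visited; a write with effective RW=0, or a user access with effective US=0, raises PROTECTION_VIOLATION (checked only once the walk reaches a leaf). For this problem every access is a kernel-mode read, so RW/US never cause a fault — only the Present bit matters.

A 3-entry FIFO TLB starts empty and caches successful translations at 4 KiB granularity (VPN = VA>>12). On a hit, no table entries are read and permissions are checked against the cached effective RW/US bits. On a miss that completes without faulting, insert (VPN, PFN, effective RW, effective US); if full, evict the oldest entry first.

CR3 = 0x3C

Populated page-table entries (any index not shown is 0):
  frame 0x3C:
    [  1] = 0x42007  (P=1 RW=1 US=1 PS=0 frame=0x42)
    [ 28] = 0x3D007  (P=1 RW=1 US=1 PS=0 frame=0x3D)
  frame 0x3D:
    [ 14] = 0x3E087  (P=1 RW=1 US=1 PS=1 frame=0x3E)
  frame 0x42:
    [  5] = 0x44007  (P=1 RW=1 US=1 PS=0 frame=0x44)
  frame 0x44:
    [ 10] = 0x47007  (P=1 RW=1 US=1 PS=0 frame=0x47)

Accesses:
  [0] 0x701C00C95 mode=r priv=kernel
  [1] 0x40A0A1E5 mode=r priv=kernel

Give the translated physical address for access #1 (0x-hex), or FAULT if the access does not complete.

Trace:
#0 VA=0x701C00C95 (r,kernel):
  L0: frame=0x3C idx=28 entry=0x3D007 [P=1 RW=1 US=1 PS=0]
  L1: frame=0x3D idx=14 entry=0x3E087 [P=1 RW=1 US=1 PS=1]
  ✓ 0x3EC95 (huge @L1)  — 2 lookups
#1 VA=0x40A0A1E5 (r,kernel):
  L0: frame=0x3C idx=1 entry=0x42007 [P=1 RW=1 US=1 PS=0]
  L1: frame=0x42 idx=5 entry=0x44007 [P=1 RW=1 US=1 PS=0]
  L2: frame=0x44 idx=10 entry=0x47007 [P=1 RW=1 US=1 PS=0]
  ✓ 0x471E5  — 3 lookups

Access #1 PA: 0x471E5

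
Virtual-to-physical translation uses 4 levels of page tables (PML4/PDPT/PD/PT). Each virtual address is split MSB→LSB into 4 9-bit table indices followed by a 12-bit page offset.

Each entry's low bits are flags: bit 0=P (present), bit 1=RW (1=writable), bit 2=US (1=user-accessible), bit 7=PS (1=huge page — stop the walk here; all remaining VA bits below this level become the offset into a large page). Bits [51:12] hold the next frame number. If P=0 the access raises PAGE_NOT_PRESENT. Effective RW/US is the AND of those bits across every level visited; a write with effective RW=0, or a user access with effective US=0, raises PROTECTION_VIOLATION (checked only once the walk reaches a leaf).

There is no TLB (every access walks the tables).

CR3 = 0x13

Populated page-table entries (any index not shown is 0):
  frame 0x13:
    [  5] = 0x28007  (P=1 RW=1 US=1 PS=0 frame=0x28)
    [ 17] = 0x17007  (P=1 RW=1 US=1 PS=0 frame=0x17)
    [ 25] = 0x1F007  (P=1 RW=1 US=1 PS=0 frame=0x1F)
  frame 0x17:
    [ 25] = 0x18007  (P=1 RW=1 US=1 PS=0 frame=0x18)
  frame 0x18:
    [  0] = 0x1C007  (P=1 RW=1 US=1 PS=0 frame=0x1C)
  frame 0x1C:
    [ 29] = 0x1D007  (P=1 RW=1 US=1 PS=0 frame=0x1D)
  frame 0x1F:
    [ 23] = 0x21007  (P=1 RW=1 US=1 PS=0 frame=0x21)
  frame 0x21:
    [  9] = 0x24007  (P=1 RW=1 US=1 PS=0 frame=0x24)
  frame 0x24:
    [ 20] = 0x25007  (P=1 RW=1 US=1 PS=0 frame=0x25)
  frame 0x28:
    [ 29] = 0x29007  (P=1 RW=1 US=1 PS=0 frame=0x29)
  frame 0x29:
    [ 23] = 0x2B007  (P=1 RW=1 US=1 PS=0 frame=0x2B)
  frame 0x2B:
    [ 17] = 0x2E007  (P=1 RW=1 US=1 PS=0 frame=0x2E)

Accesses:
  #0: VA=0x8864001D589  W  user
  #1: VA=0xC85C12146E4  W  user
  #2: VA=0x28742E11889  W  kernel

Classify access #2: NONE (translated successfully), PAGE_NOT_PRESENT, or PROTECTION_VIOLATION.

Per-access translation:
#0 VA=0x8864001D589 (w,user):
  [0] read 0x13 idx=17: raw=0x17007 flags P=1 W=1 U=1 S=0
  [1] read 0x17 idx=25: raw=0x18007 flags P=1 W=1 U=1 S=0
  [2] read 0x18 idx=0: raw=0x1C007 flags P=1 W=1 U=1 S=0
  [3] read 0x1C idx=29: raw=0x1D007 flags P=1 W=1 U=1 S=0
  ✓ 0x1D589  — 4 lookups
#1 VA=0xC85C12146E4 (w,user):
  [0] read 0x13 idx=25: raw=0x1F007 flags P=1 W=1 U=1 S=0
  [1] read 0x1F idx=23: raw=0x21007 flags P=1 W=1 U=1 S=0
  [2] read 0x21 idx=9: raw=0x24007 flags P=1 W=1 U=1 S=0
  [3] read 0x24 idx=20: raw=0x25007 flags P=1 W=1 U=1 S=0
  ✓ 0x256E4  — 4 lookups
#2 VA=0x28742E11889 (w,kernel):
  [0] read 0x13 idx=5: raw=0x28007 flags P=1 W=1 U=1 S=0
  [1] read 0x28 idx=29: raw=0x29007 flags P=1 W=1 U=1 S=0
  [2] read 0x29 idx=23: raw=0x2B007 flags P=1 W=1 U=1 S=0
  [3] read 0x2B idx=17: raw=0x2E007 flags P=1 W=1 U=1 S=0
  ✓ 0x2E889  — 4 lookups

Access #2 fault: NONE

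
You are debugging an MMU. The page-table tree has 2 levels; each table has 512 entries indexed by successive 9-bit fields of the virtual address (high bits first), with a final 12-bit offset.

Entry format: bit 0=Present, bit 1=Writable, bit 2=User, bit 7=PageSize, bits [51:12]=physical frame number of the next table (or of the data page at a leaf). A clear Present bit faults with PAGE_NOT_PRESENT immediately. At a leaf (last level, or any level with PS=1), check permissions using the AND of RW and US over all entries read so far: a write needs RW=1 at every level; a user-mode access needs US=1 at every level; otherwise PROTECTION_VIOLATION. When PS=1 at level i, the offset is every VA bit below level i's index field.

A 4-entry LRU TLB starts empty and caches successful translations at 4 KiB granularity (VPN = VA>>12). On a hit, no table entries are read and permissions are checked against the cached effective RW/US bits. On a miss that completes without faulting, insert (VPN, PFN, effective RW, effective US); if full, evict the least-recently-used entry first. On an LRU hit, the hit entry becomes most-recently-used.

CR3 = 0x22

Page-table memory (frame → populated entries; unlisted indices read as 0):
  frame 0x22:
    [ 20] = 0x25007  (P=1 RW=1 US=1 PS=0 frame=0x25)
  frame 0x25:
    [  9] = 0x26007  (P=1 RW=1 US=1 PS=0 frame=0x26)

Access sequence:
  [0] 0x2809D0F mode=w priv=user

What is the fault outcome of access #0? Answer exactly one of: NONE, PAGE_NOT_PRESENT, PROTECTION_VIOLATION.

Per-access translation:
#0 VA=0x2809D0F (w,user):
  L0 @0x22[20] → 0x25007  P=1,RW=1,US=1,PS=0
  L1 @0x25[9] → 0x26007  P=1,RW=1,US=1,PS=0
  ✓ 0x26D0F  — 2 lookups

Access #0 fault: NONE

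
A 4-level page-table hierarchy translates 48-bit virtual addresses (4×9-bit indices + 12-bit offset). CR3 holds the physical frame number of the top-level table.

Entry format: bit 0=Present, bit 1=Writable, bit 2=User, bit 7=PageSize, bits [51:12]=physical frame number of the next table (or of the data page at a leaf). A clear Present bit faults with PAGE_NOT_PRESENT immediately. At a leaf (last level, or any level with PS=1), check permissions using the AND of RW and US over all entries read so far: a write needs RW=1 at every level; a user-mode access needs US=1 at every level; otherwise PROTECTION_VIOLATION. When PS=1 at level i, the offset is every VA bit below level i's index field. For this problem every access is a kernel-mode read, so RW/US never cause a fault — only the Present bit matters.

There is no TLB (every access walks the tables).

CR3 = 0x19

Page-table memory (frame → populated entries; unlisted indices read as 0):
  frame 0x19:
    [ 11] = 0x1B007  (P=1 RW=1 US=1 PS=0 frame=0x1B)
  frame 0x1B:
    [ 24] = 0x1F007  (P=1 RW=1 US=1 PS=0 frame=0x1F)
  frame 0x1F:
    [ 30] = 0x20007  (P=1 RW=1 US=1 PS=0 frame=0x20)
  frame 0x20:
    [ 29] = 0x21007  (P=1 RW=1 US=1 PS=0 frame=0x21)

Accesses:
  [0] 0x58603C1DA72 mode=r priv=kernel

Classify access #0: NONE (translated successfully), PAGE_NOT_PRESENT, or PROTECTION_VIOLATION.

Per-access translation:
#0 VA=0x58603C1DA72 (r,kernel):
  lvl0: tbl 0x19, slot 11 ⇒ 0x1B007 (P1/RW1/US1/PS0)
  lvl1: tbl 0x1B, slot 24 ⇒ 0x1F007 (P1/RW1/US1/PS0)
  lvl2: tbl 0x1F, slot 30 ⇒ 0x20007 (P1/RW1/US1/PS0)
  lvl3: tbl 0x20, slot 29 ⇒ 0x21007 (P1/RW1/US1/PS0)
  ✓ 0x21A72  — 4 lookups

Access #0 fault: NONE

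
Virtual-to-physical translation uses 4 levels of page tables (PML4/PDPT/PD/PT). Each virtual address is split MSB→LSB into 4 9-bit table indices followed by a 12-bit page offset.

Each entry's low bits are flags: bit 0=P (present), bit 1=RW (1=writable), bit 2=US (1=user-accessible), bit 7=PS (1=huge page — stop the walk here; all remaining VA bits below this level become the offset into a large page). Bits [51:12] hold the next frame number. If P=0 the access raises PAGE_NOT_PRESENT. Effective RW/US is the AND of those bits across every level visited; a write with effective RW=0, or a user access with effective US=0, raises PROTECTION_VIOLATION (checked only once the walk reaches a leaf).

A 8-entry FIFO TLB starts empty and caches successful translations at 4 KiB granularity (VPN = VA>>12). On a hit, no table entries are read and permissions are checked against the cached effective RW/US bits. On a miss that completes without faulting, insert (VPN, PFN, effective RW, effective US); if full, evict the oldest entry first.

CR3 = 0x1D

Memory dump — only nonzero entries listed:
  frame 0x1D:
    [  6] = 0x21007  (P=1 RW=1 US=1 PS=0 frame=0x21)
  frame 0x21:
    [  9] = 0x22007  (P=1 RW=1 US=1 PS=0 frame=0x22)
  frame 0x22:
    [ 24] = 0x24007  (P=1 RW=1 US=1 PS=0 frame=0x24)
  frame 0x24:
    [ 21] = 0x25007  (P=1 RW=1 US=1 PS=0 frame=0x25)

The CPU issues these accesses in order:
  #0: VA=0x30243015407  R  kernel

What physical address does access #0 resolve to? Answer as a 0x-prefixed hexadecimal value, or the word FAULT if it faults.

Per-access translation:
#0 VA=0x30243015407 (r,kernel):
  L0 @0x1D[6] → 0x21007  P=1,RW=1,US=1,PS=0
  L1 @0x21[9] → 0x22007  P=1,RW=1,US=1,PS=0
  L2 @0x22[24] → 0x24007  P=1,RW=1,US=1,PS=0
  L3 @0x24[21] → 0x25007  P=1,RW=1,US=1,PS=0
  → PA=0x25407  (4 entries read)

Access #0 PA: 0x25407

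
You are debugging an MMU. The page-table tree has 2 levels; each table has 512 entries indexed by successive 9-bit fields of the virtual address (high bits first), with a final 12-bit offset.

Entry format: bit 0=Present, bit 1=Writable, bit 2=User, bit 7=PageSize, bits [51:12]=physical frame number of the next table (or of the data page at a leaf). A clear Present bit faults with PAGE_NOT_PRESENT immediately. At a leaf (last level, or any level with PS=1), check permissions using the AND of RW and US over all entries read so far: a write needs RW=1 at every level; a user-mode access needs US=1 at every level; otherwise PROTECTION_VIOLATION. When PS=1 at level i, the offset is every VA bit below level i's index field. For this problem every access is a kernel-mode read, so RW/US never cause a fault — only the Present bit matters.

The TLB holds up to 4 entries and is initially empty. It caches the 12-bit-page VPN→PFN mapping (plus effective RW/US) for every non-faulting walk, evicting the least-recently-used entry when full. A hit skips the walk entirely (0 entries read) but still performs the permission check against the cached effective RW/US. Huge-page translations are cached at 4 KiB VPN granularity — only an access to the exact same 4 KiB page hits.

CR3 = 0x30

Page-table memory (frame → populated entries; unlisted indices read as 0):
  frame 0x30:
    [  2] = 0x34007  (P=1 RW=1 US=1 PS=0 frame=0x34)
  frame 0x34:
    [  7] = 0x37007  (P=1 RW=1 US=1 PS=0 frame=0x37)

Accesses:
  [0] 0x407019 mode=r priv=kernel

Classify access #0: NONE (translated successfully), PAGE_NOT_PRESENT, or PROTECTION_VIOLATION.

Per-access translation:
#0 VA=0x407019 (r,kernel):
  L0 @0x30[2] → 0x34007  P=1,RW=1,US=1,PS=0
  L1 @0x34[7] → 0x37007  P=1,RW=1,US=1,PS=0
  → PA=0x37019  (2 entries read)

Access #0 fault: NONE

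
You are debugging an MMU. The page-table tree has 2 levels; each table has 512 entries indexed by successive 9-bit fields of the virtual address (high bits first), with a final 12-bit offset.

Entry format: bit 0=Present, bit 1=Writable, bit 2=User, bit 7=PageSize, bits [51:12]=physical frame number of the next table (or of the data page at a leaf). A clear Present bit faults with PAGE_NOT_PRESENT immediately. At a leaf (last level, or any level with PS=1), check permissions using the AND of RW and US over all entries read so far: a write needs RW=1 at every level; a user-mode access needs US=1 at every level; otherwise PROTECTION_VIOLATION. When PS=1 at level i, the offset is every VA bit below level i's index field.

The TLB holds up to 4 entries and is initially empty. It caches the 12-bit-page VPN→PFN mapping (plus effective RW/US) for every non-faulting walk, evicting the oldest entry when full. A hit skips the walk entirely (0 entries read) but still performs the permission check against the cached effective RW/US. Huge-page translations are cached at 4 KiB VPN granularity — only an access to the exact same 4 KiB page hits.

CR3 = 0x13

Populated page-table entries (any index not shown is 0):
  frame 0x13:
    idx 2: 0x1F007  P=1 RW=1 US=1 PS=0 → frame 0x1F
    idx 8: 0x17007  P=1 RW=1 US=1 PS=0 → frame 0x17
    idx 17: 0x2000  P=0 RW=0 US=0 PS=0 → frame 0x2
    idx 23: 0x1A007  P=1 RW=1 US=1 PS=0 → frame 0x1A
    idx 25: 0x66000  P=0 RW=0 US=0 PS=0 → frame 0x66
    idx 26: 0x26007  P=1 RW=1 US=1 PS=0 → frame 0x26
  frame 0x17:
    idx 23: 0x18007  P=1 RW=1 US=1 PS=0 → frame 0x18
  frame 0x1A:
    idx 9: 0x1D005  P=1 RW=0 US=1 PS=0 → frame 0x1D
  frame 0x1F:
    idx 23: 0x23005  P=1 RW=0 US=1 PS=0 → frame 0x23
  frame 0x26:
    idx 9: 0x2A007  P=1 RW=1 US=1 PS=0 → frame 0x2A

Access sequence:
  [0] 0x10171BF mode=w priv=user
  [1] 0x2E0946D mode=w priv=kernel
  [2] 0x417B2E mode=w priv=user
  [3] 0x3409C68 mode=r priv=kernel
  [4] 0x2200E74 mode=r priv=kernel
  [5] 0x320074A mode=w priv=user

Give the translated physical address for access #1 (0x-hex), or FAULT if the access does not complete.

Trace:
#0 VA=0x10171BF (w,user):
  L0: frame=0x13 idx=8 entry=0x17007 [P=1 RW=1 US=1 PS=0]
  L1: frame=0x17 idx=23 entry=0x18007 [P=1 RW=1 US=1 PS=0]
  ⇒ phys 0x181BF  [2 reads]
#1 VA=0x2E0946D (w,kernel):
  L0: frame=0x13 idx=23 entry=0x1A007 [P=1 RW=1 US=1 PS=0]
  L1: frame=0x1A idx=9 entry=0x1D005 [P=1 RW=0 US=1 PS=0]
  → PROTECTION_VIOLATION  (2 entries read)
#2 VA=0x417B2E (w,user):
  L0: frame=0x13 idx=2 entry=0x1F007 [P=1 RW=1 US=1 PS=0]
  L1: frame=0x1F idx=23 entry=0x23005 [P=1 RW=0 US=1 PS=0]
  → PROTECTION_VIOLATION  (2 entries read)
#3 VA=0x3409C68 (r,kernel):
  L0: frame=0x13 idx=26 entry=0x26007 [P=1 RW=1 US=1 PS=0]
  L1: frame=0x26 idx=9 entry=0x2A007 [P=1 RW=1 US=1 PS=0]
  ⇒ phys 0x2AC68  [2 reads]
#4 VA=0x2200E74 (r,kernel):
  L0: frame=0x13 idx=17 entry=0x2000 [P=0 RW=0 US=0 PS=0]
  → PAGE_NOT_PRESENT  (1 entries read)
#5 VA=0x320074A (w,user):
  L0: frame=0x13 idx=25 entry=0x66000 [P=0 RW=0 US=0 PS=0]
  → PAGE_NOT_PRESENT  (1 entries read)

Access #1 PA: FAULT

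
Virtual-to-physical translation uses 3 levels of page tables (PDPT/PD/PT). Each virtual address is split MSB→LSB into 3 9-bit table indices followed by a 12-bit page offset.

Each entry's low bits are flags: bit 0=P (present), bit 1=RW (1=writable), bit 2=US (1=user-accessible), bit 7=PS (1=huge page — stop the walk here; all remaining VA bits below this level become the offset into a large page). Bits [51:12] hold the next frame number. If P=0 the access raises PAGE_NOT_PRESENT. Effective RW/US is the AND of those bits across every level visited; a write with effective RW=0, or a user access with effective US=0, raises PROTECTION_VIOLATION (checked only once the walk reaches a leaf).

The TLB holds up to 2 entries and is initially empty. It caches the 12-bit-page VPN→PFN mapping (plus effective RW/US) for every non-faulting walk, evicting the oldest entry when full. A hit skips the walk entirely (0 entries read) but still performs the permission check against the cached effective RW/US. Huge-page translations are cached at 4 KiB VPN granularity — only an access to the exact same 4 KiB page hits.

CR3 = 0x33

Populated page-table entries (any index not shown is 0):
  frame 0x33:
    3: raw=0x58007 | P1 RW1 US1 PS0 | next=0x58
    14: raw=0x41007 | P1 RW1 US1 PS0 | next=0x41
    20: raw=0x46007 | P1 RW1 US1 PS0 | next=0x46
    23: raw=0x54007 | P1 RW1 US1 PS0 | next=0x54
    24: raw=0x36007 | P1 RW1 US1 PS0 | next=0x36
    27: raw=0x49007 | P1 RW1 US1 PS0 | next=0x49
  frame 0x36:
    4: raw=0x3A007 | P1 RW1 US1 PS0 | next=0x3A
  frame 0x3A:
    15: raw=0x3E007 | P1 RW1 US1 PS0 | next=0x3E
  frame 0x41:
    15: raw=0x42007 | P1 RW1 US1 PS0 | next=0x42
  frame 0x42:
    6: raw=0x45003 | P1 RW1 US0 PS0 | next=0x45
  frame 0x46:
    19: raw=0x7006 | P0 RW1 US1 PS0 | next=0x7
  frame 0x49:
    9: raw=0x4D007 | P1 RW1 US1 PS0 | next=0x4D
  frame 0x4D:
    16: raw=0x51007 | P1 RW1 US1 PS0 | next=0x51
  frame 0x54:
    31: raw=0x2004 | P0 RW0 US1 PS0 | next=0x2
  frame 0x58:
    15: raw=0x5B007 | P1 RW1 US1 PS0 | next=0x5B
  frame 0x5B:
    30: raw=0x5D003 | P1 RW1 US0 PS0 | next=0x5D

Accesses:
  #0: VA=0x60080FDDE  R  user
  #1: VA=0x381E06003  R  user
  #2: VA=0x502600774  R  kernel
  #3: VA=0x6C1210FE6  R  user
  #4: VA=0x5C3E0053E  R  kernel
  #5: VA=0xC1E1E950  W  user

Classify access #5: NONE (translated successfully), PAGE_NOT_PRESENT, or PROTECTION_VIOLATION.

Per-access translation:
#0 VA=0x60080FDDE (r,user):
  [0] read 0x33 idx=24: raw=0x36007 flags P=1 W=1 U=1 S=0
  [1] read 0x36 idx=4: raw=0x3A007 flags P=1 W=1 U=1 S=0
  [2] read 0x3A idx=15: raw=0x3E007 flags P=1 W=1 U=1 S=0
  ✓ 0x3EDDE  — 3 lookups
#1 VA=0x381E06003 (r,user):
  [0] read 0x33 idx=14: raw=0x41007 flags P=1 W=1 U=1 S=0
  [1] read 0x41 idx=15: raw=0x42007 flags P=1 W=1 U=1 S=0
  [2] read 0x42 idx=6: raw=0x45003 flags P=1 W=1 U=0 S=0
  ⇒ fault: PROTECTION_VIOLATION  — 3 lookups
#2 VA=0x502600774 (r,kernel):
  [0] read 0x33 idx=20: raw=0x46007 flags P=1 W=1 U=1 S=0
  [1] read 0x46 idx=19: raw=0x7006 flags P=0 W=1 U=1 S=0
  ⇒ fault: PAGE_NOT_PRESENT  — 2 lookups
#3 VA=0x6C1210FE6 (r,user):
  [0] read 0x33 idx=27: raw=0x49007 flags P=1 W=1 U=1 S=0
  [1] read 0x49 idx=9: raw=0x4D007 flags P=1 W=1 U=1 S=0
  [2] read 0x4D idx=16: raw=0x51007 flags P=1 W=1 U=1 S=0
  ✓ 0x51FE6  — 3 lookups
#4 VA=0x5C3E0053E (r,kernel):
  [0] read 0x33 idx=23: raw=0x54007 flags P=1 W=1 U=1 S=0
  [1] read 0x54 idx=31: raw=0x2004 flags P=0 W=0 U=1 S=0
  ⇒ fault: PAGE_NOT_PRESENT  — 2 lookups
#5 VA=0xC1E1E950 (w,user):
  [0] read 0x33 idx=3: raw=0x58007 flags P=1 W=1 U=1 S=0
  [1] read 0x58 idx=15: raw=0x5B007 flags P=1 W=1 U=1 S=0
  [2] read 0x5B idx=30: raw=0x5D003 flags P=1 W=1 U=0 S=0
  ⇒ fault: PROTECTION_VIOLATION  — 3 lookups

Access #5 fault: PROTECTION_VIOLATION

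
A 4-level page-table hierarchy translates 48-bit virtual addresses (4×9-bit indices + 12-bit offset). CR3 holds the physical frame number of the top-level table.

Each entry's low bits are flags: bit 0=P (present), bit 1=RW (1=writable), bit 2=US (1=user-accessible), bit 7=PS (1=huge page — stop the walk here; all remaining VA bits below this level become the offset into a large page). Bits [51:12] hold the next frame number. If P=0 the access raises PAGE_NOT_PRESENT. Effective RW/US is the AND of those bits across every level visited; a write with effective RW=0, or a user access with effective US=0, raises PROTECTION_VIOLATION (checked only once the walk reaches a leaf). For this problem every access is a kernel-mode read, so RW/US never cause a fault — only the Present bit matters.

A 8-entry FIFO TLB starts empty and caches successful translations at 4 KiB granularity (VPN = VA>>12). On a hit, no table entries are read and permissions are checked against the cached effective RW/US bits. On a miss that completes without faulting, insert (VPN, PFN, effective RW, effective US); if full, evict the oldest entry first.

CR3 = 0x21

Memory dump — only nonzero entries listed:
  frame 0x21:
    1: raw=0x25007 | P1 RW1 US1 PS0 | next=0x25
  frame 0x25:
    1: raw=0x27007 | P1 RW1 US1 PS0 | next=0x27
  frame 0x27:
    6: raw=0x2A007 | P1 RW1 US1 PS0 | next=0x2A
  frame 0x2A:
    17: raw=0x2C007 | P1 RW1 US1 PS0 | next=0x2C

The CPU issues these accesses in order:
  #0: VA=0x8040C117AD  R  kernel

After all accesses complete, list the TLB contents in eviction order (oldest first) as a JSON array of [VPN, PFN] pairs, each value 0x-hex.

Walk each access:
#0 VA=0x8040C117AD (r,kernel):
  [0] read 0x21 idx=1: raw=0x25007 flags P=1 W=1 U=1 S=0
  [1] read 0x25 idx=1: raw=0x27007 flags P=1 W=1 U=1 S=0
  [2] read 0x27 idx=6: raw=0x2A007 flags P=1 W=1 U=1 S=0
  [3] read 0x2A idx=17: raw=0x2C007 flags P=1 W=1 U=1 S=0
  → PA=0x2C7AD  (4 entries read)

TLB: [["0x8040C11", "0x2C"]]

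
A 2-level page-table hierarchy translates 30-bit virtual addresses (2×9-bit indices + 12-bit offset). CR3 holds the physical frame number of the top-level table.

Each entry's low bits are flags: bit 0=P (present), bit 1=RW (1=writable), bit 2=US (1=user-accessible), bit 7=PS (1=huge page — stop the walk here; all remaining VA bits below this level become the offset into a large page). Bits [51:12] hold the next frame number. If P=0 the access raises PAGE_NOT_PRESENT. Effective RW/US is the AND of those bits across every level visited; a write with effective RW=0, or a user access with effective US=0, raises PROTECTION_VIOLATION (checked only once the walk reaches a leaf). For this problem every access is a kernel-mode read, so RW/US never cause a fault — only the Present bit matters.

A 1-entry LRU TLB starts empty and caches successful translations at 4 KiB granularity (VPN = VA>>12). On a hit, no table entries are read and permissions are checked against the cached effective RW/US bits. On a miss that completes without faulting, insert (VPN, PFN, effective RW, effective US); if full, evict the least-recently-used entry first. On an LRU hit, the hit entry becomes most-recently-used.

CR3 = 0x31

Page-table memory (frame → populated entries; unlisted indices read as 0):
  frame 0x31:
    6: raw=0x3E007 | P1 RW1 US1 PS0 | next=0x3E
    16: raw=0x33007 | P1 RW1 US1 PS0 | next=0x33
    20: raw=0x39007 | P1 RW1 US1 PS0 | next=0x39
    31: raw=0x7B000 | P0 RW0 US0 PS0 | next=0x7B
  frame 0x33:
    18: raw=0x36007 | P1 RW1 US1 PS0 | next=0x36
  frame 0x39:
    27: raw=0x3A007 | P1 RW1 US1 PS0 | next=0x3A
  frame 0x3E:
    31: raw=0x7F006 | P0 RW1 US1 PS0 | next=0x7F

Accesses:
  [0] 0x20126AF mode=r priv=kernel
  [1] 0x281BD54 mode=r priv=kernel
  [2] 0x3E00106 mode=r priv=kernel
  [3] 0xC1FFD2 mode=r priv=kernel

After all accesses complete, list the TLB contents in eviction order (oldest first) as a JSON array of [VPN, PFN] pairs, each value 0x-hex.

Trace:
#0 VA=0x20126AF (r,kernel):
  L0: frame=0x31 idx=16 entry=0x33007 [P=1 RW=1 US=1 PS=0]
  L1: frame=0x33 idx=18 entry=0x36007 [P=1 RW=1 US=1 PS=0]
  ✓ 0x366AF  — 2 lookups
#1 VA=0x281BD54 (r,kernel):
  L0: frame=0x31 idx=20 entry=0x39007 [P=1 RW=1 US=1 PS=0]
  L1: frame=0x39 idx=27 entry=0x3A007 [P=1 RW=1 US=1 PS=0]
  ✓ 0x3AD54  — 2 lookups
#2 VA=0x3E00106 (r,kernel):
  L0: frame=0x31 idx=31 entry=0x7B000 [P=0 RW=0 US=0 PS=0]
  → PAGE_NOT_PRESENT  (1 entries read)
#3 VA=0xC1FFD2 (r,kernel):
  L0: frame=0x31 idx=6 entry=0x3E007 [P=1 RW=1 US=1 PS=0]
  L1: frame=0x3E idx=31 entry=0x7F006 [P=0 RW=1 US=1 PS=0]
  → PAGE_NOT_PRESENT  (2 entries read)

TLB: [["0x281B", "0x3A"]]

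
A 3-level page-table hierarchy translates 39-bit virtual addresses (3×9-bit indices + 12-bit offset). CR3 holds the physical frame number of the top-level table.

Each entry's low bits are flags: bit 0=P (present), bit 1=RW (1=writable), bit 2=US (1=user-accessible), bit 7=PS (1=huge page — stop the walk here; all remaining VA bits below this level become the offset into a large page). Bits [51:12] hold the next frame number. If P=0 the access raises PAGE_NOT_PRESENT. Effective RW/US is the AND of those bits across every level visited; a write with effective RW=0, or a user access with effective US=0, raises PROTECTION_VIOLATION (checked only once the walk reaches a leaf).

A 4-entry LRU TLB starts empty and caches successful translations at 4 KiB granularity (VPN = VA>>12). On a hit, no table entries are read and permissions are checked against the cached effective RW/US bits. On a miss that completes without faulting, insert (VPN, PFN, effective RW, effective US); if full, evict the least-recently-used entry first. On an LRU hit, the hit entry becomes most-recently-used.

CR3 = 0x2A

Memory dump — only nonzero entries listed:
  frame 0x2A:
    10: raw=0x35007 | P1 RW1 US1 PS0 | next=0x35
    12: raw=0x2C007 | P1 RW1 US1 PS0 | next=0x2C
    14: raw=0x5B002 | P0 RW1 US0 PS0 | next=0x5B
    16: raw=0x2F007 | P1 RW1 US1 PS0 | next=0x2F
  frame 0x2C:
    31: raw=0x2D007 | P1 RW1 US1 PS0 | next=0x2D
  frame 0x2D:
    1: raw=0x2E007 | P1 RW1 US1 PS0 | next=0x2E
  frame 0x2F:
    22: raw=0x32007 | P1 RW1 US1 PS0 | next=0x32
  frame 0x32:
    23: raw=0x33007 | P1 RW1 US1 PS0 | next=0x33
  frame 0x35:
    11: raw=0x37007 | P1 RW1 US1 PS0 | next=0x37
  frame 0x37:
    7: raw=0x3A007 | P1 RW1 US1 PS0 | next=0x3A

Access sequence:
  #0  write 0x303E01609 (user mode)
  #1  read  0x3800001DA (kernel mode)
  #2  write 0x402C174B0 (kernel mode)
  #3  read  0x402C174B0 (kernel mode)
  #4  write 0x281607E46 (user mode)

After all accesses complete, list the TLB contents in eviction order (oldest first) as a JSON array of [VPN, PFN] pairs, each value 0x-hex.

Walk each access:
#0 VA=0x303E01609 (w,user):
  [0] read 0x2A idx=12: raw=0x2C007 flags P=1 W=1 U=1 S=0
  [1] read 0x2C idx=31: raw=0x2D007 flags P=1 W=1 U=1 S=0
  [2] read 0x2D idx=1: raw=0x2E007 flags P=1 W=1 U=1 S=0
  ⇒ phys 0x2E609  [3 reads]
#1 VA=0x3800001DA (r,kernel):
  [0] read 0x2A idx=14: raw=0x5B002 flags P=0 W=1 U=0 S=0
  → PAGE_NOT_PRESENT  (1 entries read)
#2 VA=0x402C174B0 (w,kernel):
  [0] read 0x2A idx=16: raw=0x2F007 flags P=1 W=1 U=1 S=0
  [1] read 0x2F idx=22: raw=0x32007 flags P=1 W=1 U=1 S=0
  [2] read 0x32 idx=23: raw=0x33007 flags P=1 W=1 U=1 S=0
  ⇒ phys 0x334B0  [3 reads]
#3 VA=0x402C174B0 (r,kernel):
  TLB hit vpn=0x402C17 → PA=0x334B0
#4 VA=0x281607E46 (w,user):
  [0] read 0x2A idx=10: raw=0x35007 flags P=1 W=1 U=1 S=0
  [1] read 0x35 idx=11: raw=0x37007 flags P=1 W=1 U=1 S=0
  [2] read 0x37 idx=7: raw=0x3A007 flags P=1 W=1 U=1 S=0
  ⇒ phys 0x3AE46  [3 reads]

TLB: [["0x303E01", "0x2E"], ["0x402C17", "0x33"], ["0x281607", "0x3A"]]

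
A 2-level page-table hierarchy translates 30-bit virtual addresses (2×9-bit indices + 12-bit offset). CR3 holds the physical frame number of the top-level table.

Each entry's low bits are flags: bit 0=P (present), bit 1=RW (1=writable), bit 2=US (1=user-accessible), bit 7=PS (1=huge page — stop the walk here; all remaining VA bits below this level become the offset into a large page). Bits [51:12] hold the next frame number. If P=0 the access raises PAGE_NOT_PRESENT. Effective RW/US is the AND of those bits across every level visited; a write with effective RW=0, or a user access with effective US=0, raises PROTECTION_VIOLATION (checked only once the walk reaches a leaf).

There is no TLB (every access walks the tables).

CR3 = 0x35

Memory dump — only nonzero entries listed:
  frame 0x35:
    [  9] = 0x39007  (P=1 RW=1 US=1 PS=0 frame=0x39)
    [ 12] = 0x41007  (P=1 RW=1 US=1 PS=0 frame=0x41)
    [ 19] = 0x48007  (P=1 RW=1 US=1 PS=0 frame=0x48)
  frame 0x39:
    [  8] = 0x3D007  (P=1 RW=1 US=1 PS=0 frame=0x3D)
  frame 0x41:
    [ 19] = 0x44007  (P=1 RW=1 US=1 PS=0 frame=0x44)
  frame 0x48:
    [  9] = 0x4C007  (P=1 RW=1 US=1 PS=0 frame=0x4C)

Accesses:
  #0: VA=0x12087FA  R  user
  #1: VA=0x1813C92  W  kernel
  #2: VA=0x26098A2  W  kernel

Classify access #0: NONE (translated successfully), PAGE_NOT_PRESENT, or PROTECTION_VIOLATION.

Per-access translation:
#0 VA=0x12087FA (r,user):
  [0] read 0x35 idx=9: raw=0x39007 flags P=1 W=1 U=1 S=0
  [1] read 0x39 idx=8: raw=0x3D007 flags P=1 W=1 U=1 S=0
  ✓ 0x3D7FA  — 2 lookups
#1 VA=0x1813C92 (w,kernel):
  [0] read 0x35 idx=12: raw=0x41007 flags P=1 W=1 U=1 S=0
  [1] read 0x41 idx=19: raw=0x44007 flags P=1 W=1 U=1 S=0
  ✓ 0x44C92  — 2 lookups
#2 VA=0x26098A2 (w,kernel):
  [0] read 0x35 idx=19: raw=0x48007 flags P=1 W=1 U=1 S=0
  [1] read 0x48 idx=9: raw=0x4C007 flags P=1 W=1 U=1 S=0
  ✓ 0x4C8A2  — 2 lookups

Access #0 fault: NONE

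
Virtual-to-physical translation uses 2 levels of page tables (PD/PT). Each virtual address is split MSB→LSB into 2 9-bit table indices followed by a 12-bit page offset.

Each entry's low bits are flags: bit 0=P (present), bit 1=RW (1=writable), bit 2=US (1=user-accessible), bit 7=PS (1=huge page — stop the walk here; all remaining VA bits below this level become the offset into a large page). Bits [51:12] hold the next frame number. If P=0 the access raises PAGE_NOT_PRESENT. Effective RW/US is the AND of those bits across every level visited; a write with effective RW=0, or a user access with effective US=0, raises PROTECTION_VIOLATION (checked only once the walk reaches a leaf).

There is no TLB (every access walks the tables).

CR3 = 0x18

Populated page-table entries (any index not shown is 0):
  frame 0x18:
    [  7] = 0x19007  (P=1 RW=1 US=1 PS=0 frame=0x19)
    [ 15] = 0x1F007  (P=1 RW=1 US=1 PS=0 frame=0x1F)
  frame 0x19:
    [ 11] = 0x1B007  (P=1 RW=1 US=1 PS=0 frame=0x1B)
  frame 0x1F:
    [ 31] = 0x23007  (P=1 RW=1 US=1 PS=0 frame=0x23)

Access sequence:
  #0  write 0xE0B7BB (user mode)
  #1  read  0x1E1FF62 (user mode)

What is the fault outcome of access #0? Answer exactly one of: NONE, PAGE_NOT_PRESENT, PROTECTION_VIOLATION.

Trace:
#0 VA=0xE0B7BB (w,user):
  L0 @0x18[7] → 0x19007  P=1,RW=1,US=1,PS=0
  L1 @0x19[11] → 0x1B007  P=1,RW=1,US=1,PS=0
  → PA=0x1B7BB  (2 entries read)
#1 VA=0x1E1FF62 (r,user):
  L0 @0x18[15] → 0x1F007  P=1,RW=1,US=1,PS=0
  L1 @0x1F[31] → 0x23007  P=1,RW=1,US=1,PS=0
  → PA=0x23F62  (2 entries read)

Access #0 fault: NONE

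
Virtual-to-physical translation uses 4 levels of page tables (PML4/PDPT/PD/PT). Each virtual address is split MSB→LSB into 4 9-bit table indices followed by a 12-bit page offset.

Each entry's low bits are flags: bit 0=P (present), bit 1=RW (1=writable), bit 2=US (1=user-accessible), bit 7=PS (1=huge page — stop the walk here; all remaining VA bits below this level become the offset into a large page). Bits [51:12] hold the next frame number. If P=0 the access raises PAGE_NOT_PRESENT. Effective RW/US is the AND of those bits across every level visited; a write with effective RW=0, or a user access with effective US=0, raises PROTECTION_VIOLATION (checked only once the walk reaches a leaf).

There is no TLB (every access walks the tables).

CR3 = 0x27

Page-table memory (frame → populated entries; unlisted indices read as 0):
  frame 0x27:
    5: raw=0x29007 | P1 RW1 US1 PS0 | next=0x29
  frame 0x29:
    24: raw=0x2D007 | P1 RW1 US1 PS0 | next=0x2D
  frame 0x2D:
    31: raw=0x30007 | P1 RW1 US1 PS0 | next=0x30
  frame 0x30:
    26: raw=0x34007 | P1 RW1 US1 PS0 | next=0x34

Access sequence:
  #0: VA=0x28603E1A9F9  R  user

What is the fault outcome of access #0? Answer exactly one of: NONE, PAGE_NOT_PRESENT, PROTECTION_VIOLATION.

Per-access translation:
#0 VA=0x28603E1A9F9 (r,user):
  [0] read 0x27 idx=5: raw=0x29007 flags P=1 W=1 U=1 S=0
  [1] read 0x29 idx=24: raw=0x2D007 flags P=1 W=1 U=1 S=0
  [2] read 0x2D idx=31: raw=0x30007 flags P=1 W=1 U=1 S=0
  [3] read 0x30 idx=26: raw=0x34007 flags P=1 W=1 U=1 S=0
  → PA=0x349F9  (4 entries read)

Access #0 fault: NONE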